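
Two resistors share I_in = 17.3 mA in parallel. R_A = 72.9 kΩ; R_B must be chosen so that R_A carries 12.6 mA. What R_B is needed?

The fraction through R_A equals R_B/(R_A+R_B).
12.6/17.3 = R_B/(R_A + R_B) → R_B = R_A · (0.7283)/(1 − 0.7283) = 72.9 × 2.681 = 195.4 kΩ.

R_B ≈ 195 kΩ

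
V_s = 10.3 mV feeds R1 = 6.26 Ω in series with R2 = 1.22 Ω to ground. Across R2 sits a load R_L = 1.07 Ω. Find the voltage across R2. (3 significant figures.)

R2 ‖ R_L = (1.22 × 1.07)/(1.22 + 1.07) = 0.5700 Ω.
Now apply the divider: V_out = 10.3 × 0.08346 = 0.8597 mV.
(Unloaded it would be 1.68 mV; the load pulls it down.)

V_out ≈ 0.860 mV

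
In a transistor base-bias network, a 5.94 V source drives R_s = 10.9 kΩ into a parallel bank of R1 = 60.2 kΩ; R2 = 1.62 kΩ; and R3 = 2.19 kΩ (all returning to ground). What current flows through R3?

I ≈ 0.210 mA

Parallel bank: R_p = 1/(1/60.2 + 1/1.62 + 1/2.19) = 0.9170 kΩ.
V_A by voltage divider: V_A = 5.94 × 0.9170/(10.9 + 0.9170) = 0.4609 V.
I(R3) = V_A / R3 = 0.4609/2.19 = 0.2105 mA.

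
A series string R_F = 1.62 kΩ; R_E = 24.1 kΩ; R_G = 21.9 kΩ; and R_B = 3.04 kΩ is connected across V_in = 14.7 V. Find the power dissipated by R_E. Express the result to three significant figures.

The common current is I = 14.7/50.66 = 0.2902 mA.
V(R_E) = I·R = 6.993 V; P = V·I = 6.993 × 0.2902 = 2.029 mW.

P ≈ 2.03 mW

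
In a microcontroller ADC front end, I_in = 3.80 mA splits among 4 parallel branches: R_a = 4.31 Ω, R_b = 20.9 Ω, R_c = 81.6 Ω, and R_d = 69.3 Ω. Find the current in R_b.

I ≈ 0.593 mA

Total conductance ΣG = 1/4.31 + 1/20.9 + 1/81.6 + 1/69.3 = 0.3066 (units of 1/Ω).
Current divider: I(R_b) = I_in · G_k/ΣG = 3.80 × (0.04785/0.3066) = 3.80 × 0.1561 = 0.5931 mA.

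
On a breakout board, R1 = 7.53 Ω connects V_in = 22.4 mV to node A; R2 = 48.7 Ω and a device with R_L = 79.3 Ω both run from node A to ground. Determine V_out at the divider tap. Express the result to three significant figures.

V_out ≈ 17.9 mV

R2 ‖ R_L = (48.7 × 79.3)/(48.7 + 79.3) = 30.17 Ω.
Then V_out = V_in · R2'/(R1 + R2') = 22.4 × 30.17/37.70 = 17.93 mV.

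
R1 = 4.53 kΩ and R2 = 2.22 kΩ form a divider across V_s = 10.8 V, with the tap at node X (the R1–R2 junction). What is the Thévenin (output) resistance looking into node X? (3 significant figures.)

R_th ≈ 1.49 kΩ

Zeroing V_s shorts the top of R1 to ground, so R_th = R1 ‖ R2 = 1.490 kΩ.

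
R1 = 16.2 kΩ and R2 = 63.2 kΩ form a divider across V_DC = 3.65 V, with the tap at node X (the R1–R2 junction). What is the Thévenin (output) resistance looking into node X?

Zeroing V_DC shorts the top of R1 to ground, so R_th = R1 ‖ R2 = 12.89 kΩ.

R_th ≈ 12.9 kΩ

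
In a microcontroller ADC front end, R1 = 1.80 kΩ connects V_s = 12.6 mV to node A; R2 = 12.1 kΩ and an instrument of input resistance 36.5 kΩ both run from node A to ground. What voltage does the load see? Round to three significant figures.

R2 ‖ R_L = (12.1 × 36.5)/(12.1 + 36.5) = 9.087 kΩ.
Then V_out = V_s · R2'/(R1 + R2') = 12.6 × 9.087/10.89 = 10.52 mV.
(Unloaded it would be 11.0 mV; the load pulls it down.)

V_out ≈ 10.5 mV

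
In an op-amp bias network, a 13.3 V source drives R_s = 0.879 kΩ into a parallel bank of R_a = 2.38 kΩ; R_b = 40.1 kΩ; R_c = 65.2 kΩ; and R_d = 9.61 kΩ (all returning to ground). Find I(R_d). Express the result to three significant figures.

Parallel bank: R_p = 1/(1/2.38 + 1/40.1 + 1/65.2 + 1/9.61) = 1.771 kΩ.
V_A = 13.3 × 1.771/2.650 = 8.889 V.
I(R_d) = V_A / R_d = 8.889/9.61 = 0.9250 mA.

I ≈ 0.925 mA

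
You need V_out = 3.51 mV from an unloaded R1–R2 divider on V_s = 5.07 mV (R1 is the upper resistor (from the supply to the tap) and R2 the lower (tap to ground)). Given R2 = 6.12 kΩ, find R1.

V_out/V_s = R2/(R1+R2) = 0.6923.
Rearranging, R1 = R2·(1−k)/k = 6.12 × 0.4444 = 2.720 kΩ.

R1 ≈ 2.72 kΩ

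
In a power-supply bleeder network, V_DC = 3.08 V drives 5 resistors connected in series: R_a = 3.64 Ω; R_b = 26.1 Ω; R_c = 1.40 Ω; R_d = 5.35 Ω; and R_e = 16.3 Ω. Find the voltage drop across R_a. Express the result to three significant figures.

V ≈ 0.212 V

ΣR = 3.64 + 26.1 + 1.40 + 5.35 + 16.3 = 52.79 Ω.
Voltage divider: V = V_DC · (3.640 / 52.79) = 3.08 × 0.06895 = 0.2124 V.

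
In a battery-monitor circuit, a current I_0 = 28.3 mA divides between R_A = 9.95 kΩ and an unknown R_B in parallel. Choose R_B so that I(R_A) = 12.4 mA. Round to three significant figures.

Two-branch current divider: I_A = I_0 · R_B/(R_A + R_B).
12.4/28.3 = R_B/(R_A + R_B) → R_B = R_A · (0.4382)/(1 − 0.4382) = 9.95 × 0.7799 = 7.760 kΩ.

R_B ≈ 7.76 kΩ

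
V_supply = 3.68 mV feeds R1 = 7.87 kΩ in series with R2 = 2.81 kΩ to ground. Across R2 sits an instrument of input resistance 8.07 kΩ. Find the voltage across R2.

First combine the lower leg with the load: R2 ‖ R_L = 2.084 kΩ.
Voltage divider with the loaded lower leg: V_out = 3.68 × 2.084/(7.87 + 2.084) = 3.68 × 0.2094 = 0.7705 mV.

V_out ≈ 0.771 mV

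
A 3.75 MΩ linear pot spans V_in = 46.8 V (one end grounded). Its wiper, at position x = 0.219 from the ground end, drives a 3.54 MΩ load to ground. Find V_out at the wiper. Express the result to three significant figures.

Split the track: R_lower = x·R_p = 0.8213 MΩ, R_upper = (1−x)·R_p = 2.929 MΩ.
R_L loads the lower segment: effective lower R = 0.6666 MΩ.
V_out = 46.8 × 0.6666/(2.929 + 0.6666) = 8.677 V.

V_out ≈ 8.68 V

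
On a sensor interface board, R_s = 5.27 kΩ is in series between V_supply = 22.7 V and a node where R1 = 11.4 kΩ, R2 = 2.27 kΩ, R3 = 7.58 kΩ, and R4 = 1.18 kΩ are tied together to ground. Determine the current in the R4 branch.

I ≈ 2.15 mA

Equivalent of the parallel group: R_p = 0.6633 kΩ.
V_A by voltage divider: V_A = 22.7 × 0.6633/(5.27 + 0.6633) = 2.538 V.
I(R4) = V_A / R4 = 2.538/1.18 = 2.151 mA.
(Check via current divider: I_total = 3.826 mA; share G_k/ΣG = 0.5621 → same result.)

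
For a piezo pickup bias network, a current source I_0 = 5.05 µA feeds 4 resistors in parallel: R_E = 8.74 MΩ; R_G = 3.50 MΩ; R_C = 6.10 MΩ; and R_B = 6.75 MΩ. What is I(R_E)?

Conductances: ΣG = 1/8.74 + 1/3.50 + 1/6.10 + 1/6.75 = 0.7122 (1/MΩ).
By the current-divider rule, I = I_0 · G_k/ΣG = 5.05 × 0.1606 = 0.8113 µA.

I ≈ 0.811 µA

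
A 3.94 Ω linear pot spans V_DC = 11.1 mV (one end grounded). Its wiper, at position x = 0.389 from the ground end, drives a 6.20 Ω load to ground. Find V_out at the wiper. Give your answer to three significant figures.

Split the track: R_lower = x·R_p = 1.533 Ω, R_upper = (1−x)·R_p = 2.407 Ω.
R_L loads the lower segment: effective lower R = 1.229 Ω.
Loaded-divider output: V_out = 11.1 × 0.3380 = 3.751 mV.

V_out ≈ 3.75 mV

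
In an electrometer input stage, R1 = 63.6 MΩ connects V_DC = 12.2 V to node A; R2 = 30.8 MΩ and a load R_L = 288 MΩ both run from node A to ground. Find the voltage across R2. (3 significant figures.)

First combine the lower leg with the load: R2 ‖ R_L = 27.82 MΩ.
Then V_out = V_DC · R2'/(R1 + R2') = 12.2 × 27.82/91.42 = 3.713 V.

V_out ≈ 3.71 V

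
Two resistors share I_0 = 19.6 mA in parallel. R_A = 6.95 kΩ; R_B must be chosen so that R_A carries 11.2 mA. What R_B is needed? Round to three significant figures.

R_B ≈ 9.27 kΩ

In a two-way split, I_A/I_0 = R_B/(R_A + R_B).
11.2/19.6 = R_B/(R_A + R_B) → R_B = R_A · (0.5714)/(1 − 0.5714) = 6.95 × 1.333 = 9.267 kΩ.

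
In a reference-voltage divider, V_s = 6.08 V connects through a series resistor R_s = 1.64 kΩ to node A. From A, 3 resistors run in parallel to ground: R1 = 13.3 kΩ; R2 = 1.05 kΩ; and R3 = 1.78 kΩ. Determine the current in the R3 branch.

Combine the parallel branches: R_p = (1/13.3 + 1/1.05 + 1/1.78)⁻¹ = 0.6292 kΩ.
Node voltage V_A = V_s · R_p/(R_s + R_p) = 6.08 × 0.2773 = 1.686 V.
Branch current I = V_A/R3 = 1.686/1.78 = 0.9471 mA.

I ≈ 0.947 mA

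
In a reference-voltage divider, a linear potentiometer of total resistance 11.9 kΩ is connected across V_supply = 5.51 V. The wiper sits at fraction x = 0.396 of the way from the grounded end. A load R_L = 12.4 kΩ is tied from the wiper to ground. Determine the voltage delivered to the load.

Lower segment x·R_p = 4.712 kΩ; upper segment (1−x)·R_p = 7.188 kΩ.
(x·R_p) ‖ R_L = 3.415 kΩ.
V_out = 5.51 × 3.415/(7.188 + 3.415) = 1.775 V.
(Unloaded: V_out = x·V_supply = 2.18 V.)

V_out ≈ 1.77 V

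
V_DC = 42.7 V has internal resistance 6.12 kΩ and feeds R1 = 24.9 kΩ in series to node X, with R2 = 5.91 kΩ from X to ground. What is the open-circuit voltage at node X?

R1' = 6.12 + 24.9 = 31.02 kΩ (source resistance + R1).
Open-circuit (no load on X): V_th = V_DC · R2/(R1' + R2) = 42.7 × 5.91/(31.02 + 5.91) = 6.833 V.

V_th ≈ 6.83 V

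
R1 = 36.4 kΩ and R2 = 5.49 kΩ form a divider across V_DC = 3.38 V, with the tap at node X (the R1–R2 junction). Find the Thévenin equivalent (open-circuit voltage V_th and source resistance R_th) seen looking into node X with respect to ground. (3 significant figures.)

V_th ≈ 0.443 V, R_th ≈ 4.77 kΩ

With X open, the divider is unloaded: V_th = 3.38 × 5.49/41.89 = 0.4430 V.
Zeroing V_DC shorts the top of R1 to ground, so R_th = R1 ‖ R2 = 4.770 kΩ.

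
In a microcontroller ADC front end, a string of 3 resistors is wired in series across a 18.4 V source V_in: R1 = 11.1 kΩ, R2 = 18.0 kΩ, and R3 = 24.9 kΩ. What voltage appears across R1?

V ≈ 3.78 V

ΣR = 11.1 + 18.0 + 24.9 = 54.00 kΩ.
V = V_in · R/ΣR = 18.4 × 0.2056 = 3.782 V.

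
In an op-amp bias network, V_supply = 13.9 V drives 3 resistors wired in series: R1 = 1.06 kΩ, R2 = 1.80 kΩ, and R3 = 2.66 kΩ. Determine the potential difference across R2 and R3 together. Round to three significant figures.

V ≈ 11.2 V

Total series resistance ΣR = 1.06 + 1.80 + 2.66 = 5.520 kΩ.
R_{R2..R3} = 1.80 + 2.66 = 4.460 kΩ.
Voltage divider: V = V_supply · (4.460 / 5.520) = 13.9 × 0.8080 = 11.23 V.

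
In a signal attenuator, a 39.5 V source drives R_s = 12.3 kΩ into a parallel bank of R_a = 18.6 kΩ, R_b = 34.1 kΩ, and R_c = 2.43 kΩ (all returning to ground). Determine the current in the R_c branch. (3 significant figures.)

Parallel bank: R_p = 1/(1/18.6 + 1/34.1 + 1/2.43) = 2.022 kΩ.
V_A by voltage divider: V_A = 39.5 × 2.022/(12.3 + 2.022) = 5.576 V.
I(R_c) = V_A / R_c = 5.576/2.43 = 2.295 mA.

I ≈ 2.29 mA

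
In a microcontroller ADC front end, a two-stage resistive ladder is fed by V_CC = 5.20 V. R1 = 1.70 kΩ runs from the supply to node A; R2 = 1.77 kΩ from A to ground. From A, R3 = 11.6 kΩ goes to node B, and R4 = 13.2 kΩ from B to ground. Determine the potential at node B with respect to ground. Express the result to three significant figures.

Node A sees R2 in parallel with the series input of stage 2, R3 + R4 = 24.80 kΩ.
R2 ‖ (R3+R4) = 1.652 kΩ.
V_A = 5.20 × 1.652/(1.70 + 1.652) = 2.563 V.
Then the unloaded second divider: V_B = V_A × R4/(R3+R4) = 2.563 × 0.5323 = 1.364 V.

V_B ≈ 1.36 V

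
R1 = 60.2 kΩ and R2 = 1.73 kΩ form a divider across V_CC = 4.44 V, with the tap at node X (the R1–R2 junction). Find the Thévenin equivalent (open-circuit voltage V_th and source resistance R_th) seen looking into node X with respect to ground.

V_th ≈ 0.124 V, R_th ≈ 1.68 kΩ

V_th is the unloaded tap voltage: V_CC · R2/(R1+R2) = 4.44 × 0.02793 = 0.1240 V.
With V_CC suppressed (replaced by a short), R_th = R1 ‖ R2 = (60.20 × 1.73)/(60.20 + 1.73) = 1.682 kΩ.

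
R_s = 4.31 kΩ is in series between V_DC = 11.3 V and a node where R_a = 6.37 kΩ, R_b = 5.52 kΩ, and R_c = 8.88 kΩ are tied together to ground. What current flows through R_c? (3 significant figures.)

Parallel bank: R_p = 1/(1/6.37 + 1/5.52 + 1/8.88) = 2.218 kΩ.
Node voltage V_A = V_DC · R_p/(R_s + R_p) = 11.3 × 0.3398 = 3.840 V.
Branch current I = V_A/R_c = 3.840/8.88 = 0.4324 mA.

I ≈ 0.432 mA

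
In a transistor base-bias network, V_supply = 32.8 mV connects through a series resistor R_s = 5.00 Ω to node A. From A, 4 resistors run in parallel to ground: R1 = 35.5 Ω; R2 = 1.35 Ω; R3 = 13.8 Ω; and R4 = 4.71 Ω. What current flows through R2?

Equivalent of the parallel group: R_p = 0.9490 Ω.
Node voltage V_A = V_supply · R_p/(R_s + R_p) = 32.8 × 0.1595 = 5.233 mV.
I(R2) = V_A / R2 = 5.233/1.35 = 3.876 mA.

I ≈ 3.88 mA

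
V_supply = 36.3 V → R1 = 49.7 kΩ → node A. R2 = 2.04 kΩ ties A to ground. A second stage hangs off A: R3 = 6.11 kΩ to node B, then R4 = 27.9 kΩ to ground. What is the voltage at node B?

Node A sees R2 in parallel with the series input of stage 2, R3 + R4 = 34.01 kΩ.
Effective lower resistance at A: R2 ‖ 34.01 = 1.925 kΩ.
So V_A = 36.3 × 0.03728 = 1.353 V.
Stage 2 is unloaded, so V_B = V_A · R4/(R3+R4) = 1.353 × 27.9/34.01 = 1.110 V.

V_B ≈ 1.11 V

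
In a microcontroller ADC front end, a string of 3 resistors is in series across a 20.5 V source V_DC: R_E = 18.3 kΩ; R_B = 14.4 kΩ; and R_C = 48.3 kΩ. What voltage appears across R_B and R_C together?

V ≈ 15.9 V

Series total: ΣR = 18.3 + 14.4 + 48.3 = 81.00 kΩ.
R_{R_B..R_C} = 14.4 + 48.3 = 62.70 kΩ.
Voltage divider: V = V_DC · (62.70 / 81.00) = 20.5 × 0.7741 = 15.87 V.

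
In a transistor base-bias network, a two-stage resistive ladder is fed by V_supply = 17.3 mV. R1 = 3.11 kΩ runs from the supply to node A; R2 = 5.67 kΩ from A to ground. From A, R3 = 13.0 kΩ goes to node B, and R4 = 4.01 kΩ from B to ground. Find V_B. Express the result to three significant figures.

Looking into the second stage from A: R3 + R4 = 17.01 kΩ appears in parallel with R2.
Effective lower resistance at A: R2 ‖ 17.01 = 4.253 kΩ.
First divider: V_A = V_supply · 4.253/(3.11 + 4.253) = 9.992 mV.
Stage 2 is unloaded, so V_B = V_A · R4/(R3+R4) = 9.992 × 4.01/17.01 = 2.356 mV.

V_B ≈ 2.36 mV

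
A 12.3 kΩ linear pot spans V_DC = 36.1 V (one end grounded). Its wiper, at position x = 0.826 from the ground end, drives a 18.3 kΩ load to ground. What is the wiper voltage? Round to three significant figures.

V_out ≈ 27.2 V

Lower segment x·R_p = 10.16 kΩ; upper segment (1−x)·R_p = 2.140 kΩ.
R_L loads the lower segment: effective lower R = 6.533 kΩ.
Then V_out = V_DC · 6.533/(2.140 + 6.533) = 27.19 V.
(Unloaded: V_out = x·V_DC = 29.8 V.)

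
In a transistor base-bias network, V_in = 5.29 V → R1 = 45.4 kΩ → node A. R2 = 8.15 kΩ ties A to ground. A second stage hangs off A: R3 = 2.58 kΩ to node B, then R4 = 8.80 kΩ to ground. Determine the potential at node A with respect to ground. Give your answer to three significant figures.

V_A ≈ 0.501 V

Looking into the second stage from A: R3 + R4 = 11.38 kΩ appears in parallel with R2.
R2 ‖ (R3+R4) = 4.749 kΩ.
First divider: V_A = V_in · 4.749/(45.4 + 4.749) = 0.5009 V.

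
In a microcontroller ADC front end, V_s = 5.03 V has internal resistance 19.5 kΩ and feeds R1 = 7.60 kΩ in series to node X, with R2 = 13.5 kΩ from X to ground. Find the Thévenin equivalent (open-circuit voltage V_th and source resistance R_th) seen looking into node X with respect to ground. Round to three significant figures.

V_th ≈ 1.67 V, R_th ≈ 9.01 kΩ

R1' = 19.5 + 7.60 = 27.10 kΩ (source resistance + R1).
With X open, the divider is unloaded: V_th = 5.03 × 13.5/40.60 = 1.673 V.
Zeroing V_s shorts the top of R1' to ground, so R_th = R1' ‖ R2 = 9.011 kΩ.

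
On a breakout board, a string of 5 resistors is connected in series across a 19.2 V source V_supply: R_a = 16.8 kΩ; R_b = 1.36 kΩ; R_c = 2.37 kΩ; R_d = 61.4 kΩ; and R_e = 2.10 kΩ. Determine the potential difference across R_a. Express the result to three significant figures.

V ≈ 3.84 V

Series total: ΣR = 16.8 + 1.36 + 2.37 + 61.4 + 2.10 = 84.03 kΩ.
V = V_supply · R/ΣR = 19.2 × 0.1999 = 3.839 V.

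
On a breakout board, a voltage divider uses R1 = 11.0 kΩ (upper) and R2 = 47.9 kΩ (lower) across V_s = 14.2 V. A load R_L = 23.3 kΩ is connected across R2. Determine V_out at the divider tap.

R2 ‖ R_L = (47.9 × 23.3)/(47.9 + 23.3) = 15.68 kΩ.
Then V_out = V_s · R2'/(R1 + R2') = 14.2 × 15.68/26.68 = 8.344 V.

V_out ≈ 8.34 V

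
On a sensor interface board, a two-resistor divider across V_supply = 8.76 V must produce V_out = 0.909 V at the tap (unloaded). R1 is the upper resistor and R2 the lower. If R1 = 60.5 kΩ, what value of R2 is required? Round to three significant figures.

R2 ≈ 7.00 kΩ

The divider ratio is R2/(R1+R2) = 0.909/8.76 = 0.1038.
Rearranging, R2 = R1·k/(1−k) = 60.5 × 0.1158 = 7.005 kΩ.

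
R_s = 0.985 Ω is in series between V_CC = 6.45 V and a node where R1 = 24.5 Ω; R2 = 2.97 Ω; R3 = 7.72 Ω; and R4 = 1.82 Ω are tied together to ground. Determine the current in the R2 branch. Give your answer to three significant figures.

I ≈ 1.06 A

Combine the parallel branches: R_p = (1/24.5 + 1/2.97 + 1/7.72 + 1/1.82)⁻¹ = 0.9465 Ω.
V_A = 6.45 × 0.9465/1.932 = 3.161 V.
Branch current I = V_A/R2 = 3.161/2.97 = 1.064 A.
(Check via current divider: I_total = 3.339 A; share G_k/ΣG = 0.3187 → same result.)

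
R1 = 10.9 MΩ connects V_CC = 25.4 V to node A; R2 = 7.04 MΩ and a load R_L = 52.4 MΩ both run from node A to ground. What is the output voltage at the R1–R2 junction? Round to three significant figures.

V_out ≈ 9.22 V

First combine the lower leg with the load: R2 ‖ R_L = 6.206 MΩ.
Voltage divider with the loaded lower leg: V_out = 25.4 × 6.206/(10.9 + 6.206) = 25.4 × 0.3628 = 9.215 V.
(Unloaded it would be 9.97 V; the load pulls it down.)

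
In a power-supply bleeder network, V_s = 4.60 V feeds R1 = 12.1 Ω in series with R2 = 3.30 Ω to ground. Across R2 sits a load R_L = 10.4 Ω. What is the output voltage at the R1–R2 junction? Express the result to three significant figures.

First combine the lower leg with the load: R2 ‖ R_L = 2.505 Ω.
Then V_out = V_s · R2'/(R1 + R2') = 4.60 × 2.505/14.61 = 0.7890 V.
(Unloaded it would be 0.986 V; the load pulls it down.)

V_out ≈ 0.789 V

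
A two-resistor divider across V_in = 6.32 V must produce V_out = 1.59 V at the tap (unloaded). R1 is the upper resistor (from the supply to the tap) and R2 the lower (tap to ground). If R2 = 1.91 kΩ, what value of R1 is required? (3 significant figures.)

R1 ≈ 5.68 kΩ

Required fraction k = V_out/V_in = 0.2516.
So R1 = R2 · (V_in/V_out − 1) = 1.91 × (6.32/1.59 − 1) = 1.91 × 2.975 = 5.682 kΩ.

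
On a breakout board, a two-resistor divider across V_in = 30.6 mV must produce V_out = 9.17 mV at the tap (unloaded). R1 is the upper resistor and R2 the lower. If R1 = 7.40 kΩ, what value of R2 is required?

V_out/V_in = R2/(R1+R2) = 0.2997.
So R2 = R1 · V_out/(V_in − V_out) = 7.40 × 9.17/(30.6 − 9.17) = 7.40 × 0.4279 = 3.166 kΩ.

R2 ≈ 3.17 kΩ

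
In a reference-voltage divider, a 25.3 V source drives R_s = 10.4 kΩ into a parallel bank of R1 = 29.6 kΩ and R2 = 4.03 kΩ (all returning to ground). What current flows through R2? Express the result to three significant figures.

I ≈ 1.60 mA

Combine the parallel branches: R_p = (1/29.6 + 1/4.03)⁻¹ = 3.547 kΩ.
Node voltage V_A = V_in · R_p/(R_s + R_p) = 25.3 × 0.2543 = 6.434 V.
Branch current I = V_A/R2 = 6.434/4.03 = 1.597 mA.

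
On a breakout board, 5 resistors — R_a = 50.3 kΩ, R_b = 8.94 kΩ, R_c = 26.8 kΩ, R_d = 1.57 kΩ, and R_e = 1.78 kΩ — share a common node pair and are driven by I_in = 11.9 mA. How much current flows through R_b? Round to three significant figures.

I ≈ 0.973 mA

ΣG = 1/50.3 + 1/8.94 + 1/26.8 + 1/1.57 + 1/1.78 = 1.368.
By the current-divider rule, I = I_in · G_k/ΣG = 11.9 × 0.08178 = 0.9732 mA.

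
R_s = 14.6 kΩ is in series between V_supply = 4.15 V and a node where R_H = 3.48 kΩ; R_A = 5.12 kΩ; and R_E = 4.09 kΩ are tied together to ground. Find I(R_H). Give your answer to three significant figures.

I ≈ 0.103 mA

Combine the parallel branches: R_p = (1/3.48 + 1/5.12 + 1/4.09)⁻¹ = 1.375 kΩ.
Node voltage V_A = V_supply · R_p/(R_s + R_p) = 4.15 × 0.08608 = 0.3572 V.
Branch current I = V_A/R_H = 0.3572/3.48 = 0.1027 mA.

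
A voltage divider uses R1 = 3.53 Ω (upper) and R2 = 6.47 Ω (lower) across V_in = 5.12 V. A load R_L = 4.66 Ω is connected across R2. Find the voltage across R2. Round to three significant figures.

The load sits in parallel with R2, giving an effective lower resistance R2' = R2·R_L/(R2+R_L) = 2.709 Ω.
Voltage divider with the loaded lower leg: V_out = 5.12 × 2.709/(3.53 + 2.709) = 5.12 × 0.4342 = 2.223 V.

V_out ≈ 2.22 V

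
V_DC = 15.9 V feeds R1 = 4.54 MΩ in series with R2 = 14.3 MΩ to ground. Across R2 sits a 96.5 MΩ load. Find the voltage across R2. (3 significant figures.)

V_out ≈ 11.7 V

The load sits in parallel with R2, giving an effective lower resistance R2' = R2·R_L/(R2+R_L) = 12.45 MΩ.
Then V_out = V_DC · R2'/(R1 + R2') = 15.9 × 12.45/16.99 = 11.65 V.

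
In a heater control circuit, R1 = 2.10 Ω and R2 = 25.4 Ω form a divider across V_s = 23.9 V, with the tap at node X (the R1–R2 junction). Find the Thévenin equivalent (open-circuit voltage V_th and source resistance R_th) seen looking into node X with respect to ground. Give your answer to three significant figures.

With X open, the divider is unloaded: V_th = 23.9 × 25.4/27.50 = 22.07 V.
With V_s suppressed (replaced by a short), R_th = R1 ‖ R2 = (2.100 × 25.4)/(2.100 + 25.4) = 1.940 Ω.

V_th ≈ 22.1 V, R_th ≈ 1.94 Ω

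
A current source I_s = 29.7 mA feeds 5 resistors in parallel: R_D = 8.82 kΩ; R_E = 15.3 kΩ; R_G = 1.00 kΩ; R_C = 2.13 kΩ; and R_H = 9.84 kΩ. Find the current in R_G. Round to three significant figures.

Total conductance ΣG = 1/8.82 + 1/15.3 + 1/1.00 + 1/2.13 + 1/9.84 = 1.750 (units of 1/kΩ).
R_G takes the fraction G_k/ΣG = 1.000/1.750 = 0.5715, so I = 29.7 × 0.5715 = 16.97 mA.

I ≈ 17.0 mA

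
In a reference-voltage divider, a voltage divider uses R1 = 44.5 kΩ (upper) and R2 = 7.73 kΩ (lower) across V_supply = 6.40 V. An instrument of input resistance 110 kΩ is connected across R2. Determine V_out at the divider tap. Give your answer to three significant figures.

V_out ≈ 0.894 V

R2 ‖ R_L = (7.73 × 110)/(7.73 + 110) = 7.222 kΩ.
Then V_out = V_supply · R2'/(R1 + R2') = 6.40 × 7.222/51.72 = 0.8937 V.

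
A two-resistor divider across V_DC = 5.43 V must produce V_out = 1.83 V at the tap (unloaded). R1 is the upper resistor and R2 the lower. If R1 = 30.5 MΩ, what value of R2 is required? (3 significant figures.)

R2 ≈ 15.5 MΩ

Required fraction k = V_out/V_DC = 0.3370.
Rearranging, R2 = R1·k/(1−k) = 30.5 × 0.5083 = 15.50 MΩ.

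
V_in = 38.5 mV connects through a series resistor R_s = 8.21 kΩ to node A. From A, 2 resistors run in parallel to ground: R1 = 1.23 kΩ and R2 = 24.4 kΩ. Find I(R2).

I ≈ 0.197 µA

Equivalent of the parallel group: R_p = 1.171 kΩ.
V_A by voltage divider: V_A = 38.5 × 1.171/(8.21 + 1.171) = 4.806 mV.
Branch current I = V_A/R2 = 4.806/24.4 = 0.1970 µA.
(Check via current divider: I_total = 4.104 µA; share G_k/ΣG = 0.04799 → same result.)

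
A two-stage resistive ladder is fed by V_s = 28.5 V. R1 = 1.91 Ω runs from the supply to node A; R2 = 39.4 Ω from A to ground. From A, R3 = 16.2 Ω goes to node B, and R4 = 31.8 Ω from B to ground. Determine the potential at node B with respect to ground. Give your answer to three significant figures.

Node A sees R2 in parallel with the series input of stage 2, R3 + R4 = 48.00 Ω.
Effective lower resistance at A: R2 ‖ 48.00 = 21.64 Ω.
So V_A = 28.5 × 0.9189 = 26.19 V.
V_B = V_A × 0.6625 = 17.35 V.

V_B ≈ 17.3 V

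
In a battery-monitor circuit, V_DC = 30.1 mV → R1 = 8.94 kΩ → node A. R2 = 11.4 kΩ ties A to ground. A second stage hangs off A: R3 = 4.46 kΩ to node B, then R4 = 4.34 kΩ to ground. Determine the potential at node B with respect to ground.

V_B ≈ 5.30 mV

Looking into the second stage from A: R3 + R4 = 8.800 kΩ appears in parallel with R2.
R2 ‖ (R3+R4) = 4.966 kΩ.
So V_A = 30.1 × 0.3571 = 10.75 mV.
Stage 2 is unloaded, so V_B = V_A · R4/(R3+R4) = 10.75 × 4.34/8.800 = 5.301 mV.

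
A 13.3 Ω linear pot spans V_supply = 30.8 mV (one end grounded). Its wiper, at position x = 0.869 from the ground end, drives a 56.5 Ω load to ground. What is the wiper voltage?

V_out ≈ 26.1 mV

The pot divides into 1.742 Ω above the wiper and 11.56 Ω below.
R_L loads the lower segment: effective lower R = 9.595 Ω.
Then V_out = V_supply · 9.595/(1.742 + 9.595) = 26.07 mV.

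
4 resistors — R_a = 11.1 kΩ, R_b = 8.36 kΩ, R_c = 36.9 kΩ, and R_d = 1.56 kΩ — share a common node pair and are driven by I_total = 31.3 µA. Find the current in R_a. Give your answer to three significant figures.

Conductances: ΣG = 1/11.1 + 1/8.36 + 1/36.9 + 1/1.56 = 0.8778 (1/kΩ).
By the current-divider rule, I = I_total · G_k/ΣG = 31.3 × 0.1026 = 3.212 µA.

I ≈ 3.21 µA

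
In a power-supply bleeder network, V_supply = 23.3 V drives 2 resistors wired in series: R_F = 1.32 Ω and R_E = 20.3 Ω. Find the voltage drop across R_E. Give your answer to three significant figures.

Total series resistance ΣR = 1.32 + 20.3 = 21.62 Ω.
Voltage divider: V = V_supply · (20.30 / 21.62) = 23.3 × 0.9389 = 21.88 V.

V ≈ 21.9 V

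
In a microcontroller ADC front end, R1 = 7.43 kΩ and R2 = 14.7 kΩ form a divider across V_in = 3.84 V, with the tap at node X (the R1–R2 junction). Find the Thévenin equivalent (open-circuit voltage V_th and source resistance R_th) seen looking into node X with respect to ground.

V_th ≈ 2.55 V, R_th ≈ 4.94 kΩ

Open-circuit (no load on X): V_th = V_in · R2/(R1 + R2) = 3.84 × 14.7/(7.430 + 14.7) = 2.551 V.
With V_in suppressed (replaced by a short), R_th = R1 ‖ R2 = (7.430 × 14.7)/(7.430 + 14.7) = 4.935 kΩ.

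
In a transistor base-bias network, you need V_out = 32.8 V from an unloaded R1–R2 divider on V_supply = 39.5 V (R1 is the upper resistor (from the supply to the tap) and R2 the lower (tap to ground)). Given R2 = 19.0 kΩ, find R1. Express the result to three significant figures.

Required fraction k = V_out/V_supply = 0.8304.
R1 = R2·(1/k − 1) = 19.0 × 0.2043 = 3.881 kΩ.

R1 ≈ 3.88 kΩ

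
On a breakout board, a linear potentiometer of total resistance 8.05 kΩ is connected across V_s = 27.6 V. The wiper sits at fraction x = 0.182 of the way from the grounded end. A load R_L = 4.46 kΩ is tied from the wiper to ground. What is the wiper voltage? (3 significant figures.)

V_out ≈ 3.96 V

The pot divides into 6.585 kΩ above the wiper and 1.465 kΩ below.
Lower segment in parallel with the load: 1.465 ‖ 4.46 = 1.103 kΩ.
V_out = 27.6 × 1.103/(6.585 + 1.103) = 3.959 V.
(Unloaded: V_out = x·V_s = 5.02 V.)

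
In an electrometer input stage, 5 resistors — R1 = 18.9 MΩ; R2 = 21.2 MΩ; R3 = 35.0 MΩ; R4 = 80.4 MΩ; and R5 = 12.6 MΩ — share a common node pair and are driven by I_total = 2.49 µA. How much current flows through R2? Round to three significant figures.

I ≈ 0.533 µA

Conductances: ΣG = 1/18.9 + 1/21.2 + 1/35.0 + 1/80.4 + 1/12.6 = 0.2205 (1/MΩ).
By the current-divider rule, I = I_total · G_k/ΣG = 2.49 × 0.2140 = 0.5328 µA.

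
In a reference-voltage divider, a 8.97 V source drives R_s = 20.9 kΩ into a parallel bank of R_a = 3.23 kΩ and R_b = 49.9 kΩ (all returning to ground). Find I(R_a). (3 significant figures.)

Parallel bank: R_p = 1/(1/3.23 + 1/49.9) = 3.034 kΩ.
V_A by voltage divider: V_A = 8.97 × 3.034/(20.9 + 3.034) = 1.137 V.
Branch current I = V_A/R_a = 1.137/3.23 = 0.3520 mA.

I ≈ 0.352 mA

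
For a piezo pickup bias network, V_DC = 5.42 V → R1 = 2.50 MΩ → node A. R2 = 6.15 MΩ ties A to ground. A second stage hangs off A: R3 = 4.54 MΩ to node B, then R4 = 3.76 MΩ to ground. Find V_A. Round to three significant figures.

The second stage (R3 + R4 = 8.300 MΩ) loads node A in parallel with R2.
R2 ‖ (R3+R4) = 3.533 MΩ.
V_A = 5.42 × 3.533/(2.50 + 3.533) = 3.174 V.

V_A ≈ 3.17 V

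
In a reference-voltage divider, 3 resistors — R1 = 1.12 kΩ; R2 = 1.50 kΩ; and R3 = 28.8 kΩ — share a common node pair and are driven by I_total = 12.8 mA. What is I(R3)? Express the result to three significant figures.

ΣG = 1/1.12 + 1/1.50 + 1/28.8 = 1.594.
R3 takes the fraction G_k/ΣG = 0.03472/1.594 = 0.02178, so I = 12.8 × 0.02178 = 0.2788 mA.

I ≈ 0.279 mA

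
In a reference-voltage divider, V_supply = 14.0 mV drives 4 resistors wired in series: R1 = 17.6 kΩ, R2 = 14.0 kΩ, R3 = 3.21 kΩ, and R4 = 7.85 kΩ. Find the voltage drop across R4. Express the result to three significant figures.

Total series resistance ΣR = 17.6 + 14.0 + 3.21 + 7.85 = 42.66 kΩ.
Voltage divider: V = V_supply · (7.850 / 42.66) = 14.0 × 0.1840 = 2.576 mV.

V ≈ 2.58 mV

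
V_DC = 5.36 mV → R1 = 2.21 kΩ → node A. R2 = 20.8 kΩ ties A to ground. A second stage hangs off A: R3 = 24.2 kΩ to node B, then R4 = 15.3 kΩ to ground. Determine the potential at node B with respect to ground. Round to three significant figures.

V_B ≈ 1.79 mV

Node A sees R2 in parallel with the series input of stage 2, R3 + R4 = 39.50 kΩ.
R2 ‖ (R3+R4) = 13.63 kΩ.
V_A = 5.36 × 13.63/(2.21 + 13.63) = 4.612 mV.
V_B = V_A × 0.3873 = 1.786 mV.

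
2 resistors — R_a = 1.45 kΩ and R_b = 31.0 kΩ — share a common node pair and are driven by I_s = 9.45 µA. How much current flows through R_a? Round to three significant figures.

For two parallel branches, I_k = I_s · (other R)/(sum of R).
So I = 9.45 × 31.0/32.45 = 9.028 µA.

I ≈ 9.03 µA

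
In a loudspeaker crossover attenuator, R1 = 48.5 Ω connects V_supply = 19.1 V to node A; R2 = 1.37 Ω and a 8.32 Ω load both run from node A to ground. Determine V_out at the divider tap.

The load sits in parallel with R2, giving an effective lower resistance R2' = R2·R_L/(R2+R_L) = 1.176 Ω.
Then V_out = V_supply · R2'/(R1 + R2') = 19.1 × 1.176/49.68 = 0.4523 V.
(Unloaded it would be 0.525 V; the load pulls it down.)

V_out ≈ 0.452 V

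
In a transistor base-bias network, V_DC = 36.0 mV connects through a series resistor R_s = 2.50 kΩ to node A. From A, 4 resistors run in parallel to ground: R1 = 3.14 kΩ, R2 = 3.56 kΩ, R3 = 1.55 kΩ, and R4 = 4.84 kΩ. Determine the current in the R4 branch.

I ≈ 1.61 µA

Combine the parallel branches: R_p = (1/3.14 + 1/3.56 + 1/1.55 + 1/4.84)⁻¹ = 0.6891 kΩ.
Node voltage V_A = V_DC · R_p/(R_s + R_p) = 36.0 × 0.2161 = 7.779 mV.
Branch current I = V_A/R4 = 7.779/4.84 = 1.607 µA.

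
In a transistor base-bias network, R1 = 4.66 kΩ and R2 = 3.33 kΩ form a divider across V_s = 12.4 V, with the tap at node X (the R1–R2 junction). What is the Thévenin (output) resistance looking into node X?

R_th ≈ 1.94 kΩ

Zeroing V_s shorts the top of R1 to ground, so R_th = R1 ‖ R2 = 1.942 kΩ.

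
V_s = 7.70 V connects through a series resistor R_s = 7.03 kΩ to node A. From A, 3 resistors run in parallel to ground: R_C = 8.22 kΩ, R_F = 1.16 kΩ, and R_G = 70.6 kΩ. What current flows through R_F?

Combine the parallel branches: R_p = (1/8.22 + 1/1.16 + 1/70.6)⁻¹ = 1.002 kΩ.
Node voltage V_A = V_s · R_p/(R_s + R_p) = 7.70 × 0.1248 = 0.9607 V.
Branch current I = V_A/R_F = 0.9607/1.16 = 0.8282 mA.

I ≈ 0.828 mA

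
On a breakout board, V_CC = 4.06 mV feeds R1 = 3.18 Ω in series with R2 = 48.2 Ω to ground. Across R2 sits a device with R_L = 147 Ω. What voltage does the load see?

V_out ≈ 3.73 mV

R2 ‖ R_L = (48.2 × 147)/(48.2 + 147) = 36.30 Ω.
Now apply the divider: V_out = 4.06 × 0.9194 = 3.733 mV.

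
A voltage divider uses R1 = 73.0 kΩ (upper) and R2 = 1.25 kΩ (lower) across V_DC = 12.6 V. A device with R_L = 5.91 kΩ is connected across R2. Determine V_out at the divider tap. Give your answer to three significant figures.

V_out ≈ 0.176 V

The load sits in parallel with R2, giving an effective lower resistance R2' = R2·R_L/(R2+R_L) = 1.032 kΩ.
Now apply the divider: V_out = 12.6 × 0.01394 = 0.1756 V.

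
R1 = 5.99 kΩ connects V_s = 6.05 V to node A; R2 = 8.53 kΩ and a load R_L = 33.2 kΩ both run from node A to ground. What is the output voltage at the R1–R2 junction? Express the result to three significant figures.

V_out ≈ 3.21 V

The load sits in parallel with R2, giving an effective lower resistance R2' = R2·R_L/(R2+R_L) = 6.786 kΩ.
Then V_out = V_s · R2'/(R1 + R2') = 6.05 × 6.786/12.78 = 3.214 V.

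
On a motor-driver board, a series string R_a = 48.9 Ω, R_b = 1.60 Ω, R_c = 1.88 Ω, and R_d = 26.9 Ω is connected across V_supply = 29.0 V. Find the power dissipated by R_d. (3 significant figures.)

P ≈ 3.60 W

Series current I = V_supply/ΣR = 29.0/79.28 = 0.3658 A.
V(R_d) = I·R = 9.840 V; P = V·I = 9.840 × 0.3658 = 3.599 W.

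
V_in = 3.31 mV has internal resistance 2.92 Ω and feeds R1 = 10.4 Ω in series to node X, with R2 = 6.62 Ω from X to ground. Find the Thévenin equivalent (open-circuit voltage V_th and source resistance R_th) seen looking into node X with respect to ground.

R1' = 2.92 + 10.4 = 13.32 Ω (source resistance + R1).
With X open, the divider is unloaded: V_th = 3.31 × 6.62/19.94 = 1.099 mV.
Looking into X with the source shorted: R_th = R1'·R2/(R1'+R2) = 13.32 × 6.62/19.94 = 4.422 Ω.

V_th ≈ 1.10 mV, R_th ≈ 4.42 Ω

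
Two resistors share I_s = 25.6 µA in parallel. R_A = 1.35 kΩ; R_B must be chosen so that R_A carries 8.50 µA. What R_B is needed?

R_B ≈ 0.671 kΩ

Two-branch current divider: I_A = I_s · R_B/(R_A + R_B).
With f = 0.3320, R_B = R_A · f/(1−f) = 1.35 × 0.4971 = 0.6711 kΩ.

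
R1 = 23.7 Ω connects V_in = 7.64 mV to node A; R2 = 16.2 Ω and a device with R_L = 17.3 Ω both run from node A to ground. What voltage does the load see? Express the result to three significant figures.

V_out ≈ 1.99 mV

R2 ‖ R_L = (16.2 × 17.3)/(16.2 + 17.3) = 8.366 Ω.
Voltage divider with the loaded lower leg: V_out = 7.64 × 8.366/(23.7 + 8.366) = 7.64 × 0.2609 = 1.993 mV.
(Unloaded it would be 3.10 mV; the load pulls it down.)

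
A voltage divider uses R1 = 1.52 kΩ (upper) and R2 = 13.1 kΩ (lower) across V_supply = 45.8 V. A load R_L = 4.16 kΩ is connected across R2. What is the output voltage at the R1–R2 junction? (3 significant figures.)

V_out ≈ 30.9 V

R2 ‖ R_L = (13.1 × 4.16)/(13.1 + 4.16) = 3.157 kΩ.
Now apply the divider: V_out = 45.8 × 0.6750 = 30.92 V.
(Unloaded it would be 41.0 V; the load pulls it down.)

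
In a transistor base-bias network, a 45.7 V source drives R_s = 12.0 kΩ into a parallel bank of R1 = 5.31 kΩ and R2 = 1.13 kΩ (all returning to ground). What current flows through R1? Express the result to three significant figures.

Equivalent of the parallel group: R_p = 0.9317 kΩ.
V_A = 45.7 × 0.9317/12.93 = 3.293 V.
Branch current I = V_A/R1 = 3.293/5.31 = 0.6201 mA.

I ≈ 0.620 mA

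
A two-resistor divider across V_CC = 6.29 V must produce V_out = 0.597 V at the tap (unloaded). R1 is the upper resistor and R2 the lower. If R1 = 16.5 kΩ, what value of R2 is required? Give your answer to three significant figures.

The divider ratio is R2/(R1+R2) = 0.597/6.29 = 0.09491.
So R2 = R1 · V_out/(V_CC − V_out) = 16.5 × 0.597/(6.29 − 0.597) = 16.5 × 0.1049 = 1.730 kΩ.

R2 ≈ 1.73 kΩ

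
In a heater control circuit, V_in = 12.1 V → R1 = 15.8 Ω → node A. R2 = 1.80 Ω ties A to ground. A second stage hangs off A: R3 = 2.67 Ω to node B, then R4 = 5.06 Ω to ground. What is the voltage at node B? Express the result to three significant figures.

V_B ≈ 0.670 V

Node A sees R2 in parallel with the series input of stage 2, R3 + R4 = 7.730 Ω.
Effective lower resistance at A: R2 ‖ 7.730 = 1.460 Ω.
V_A = 12.1 × 1.460/(15.8 + 1.460) = 1.024 V.
Stage 2 is unloaded, so V_B = V_A · R4/(R3+R4) = 1.024 × 5.06/7.730 = 0.6700 V.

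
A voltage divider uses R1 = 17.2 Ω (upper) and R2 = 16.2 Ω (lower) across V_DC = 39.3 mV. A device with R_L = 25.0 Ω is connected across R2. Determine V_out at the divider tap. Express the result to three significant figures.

R2 ‖ R_L = (16.2 × 25.0)/(16.2 + 25.0) = 9.830 Ω.
Voltage divider with the loaded lower leg: V_out = 39.3 × 9.830/(17.2 + 9.830) = 39.3 × 0.3637 = 14.29 mV.
(Unloaded it would be 19.1 mV; the load pulls it down.)

V_out ≈ 14.3 mV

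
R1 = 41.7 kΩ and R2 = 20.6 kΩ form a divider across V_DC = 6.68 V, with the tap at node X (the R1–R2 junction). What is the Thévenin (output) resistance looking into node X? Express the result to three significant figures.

With V_DC suppressed (replaced by a short), R_th = R1 ‖ R2 = (41.70 × 20.6)/(41.70 + 20.6) = 13.79 kΩ.

R_th ≈ 13.8 kΩ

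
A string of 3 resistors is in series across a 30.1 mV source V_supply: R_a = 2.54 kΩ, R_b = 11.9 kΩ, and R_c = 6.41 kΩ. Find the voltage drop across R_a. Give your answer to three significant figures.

Total series resistance ΣR = 2.54 + 11.9 + 6.41 = 20.85 kΩ.
V = V_supply · R/ΣR = 30.1 × 0.1218 = 3.667 mV.

V ≈ 3.67 mV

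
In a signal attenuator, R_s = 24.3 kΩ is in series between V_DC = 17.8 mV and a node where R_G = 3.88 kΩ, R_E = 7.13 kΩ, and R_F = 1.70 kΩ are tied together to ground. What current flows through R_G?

Equivalent of the parallel group: R_p = 1.014 kΩ.
Node voltage V_A = V_DC · R_p/(R_s + R_p) = 17.8 × 0.04006 = 0.7130 mV.
Branch current I = V_A/R_G = 0.7130/3.88 = 0.1838 µA.

I ≈ 0.184 µA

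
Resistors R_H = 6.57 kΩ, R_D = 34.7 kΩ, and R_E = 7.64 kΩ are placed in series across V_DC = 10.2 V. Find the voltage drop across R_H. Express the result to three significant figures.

Series total: ΣR = 6.57 + 34.7 + 7.64 = 48.91 kΩ.
V = V_DC · R/ΣR = 10.2 × 0.1343 = 1.370 V.

V ≈ 1.37 V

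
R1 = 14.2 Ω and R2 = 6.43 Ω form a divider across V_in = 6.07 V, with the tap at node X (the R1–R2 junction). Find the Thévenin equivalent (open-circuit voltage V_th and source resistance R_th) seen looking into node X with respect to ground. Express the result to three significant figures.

With X open, the divider is unloaded: V_th = 6.07 × 6.43/20.63 = 1.892 V.
With V_in suppressed (replaced by a short), R_th = R1 ‖ R2 = (14.20 × 6.43)/(14.20 + 6.43) = 4.426 Ω.

V_th ≈ 1.89 V, R_th ≈ 4.43 Ω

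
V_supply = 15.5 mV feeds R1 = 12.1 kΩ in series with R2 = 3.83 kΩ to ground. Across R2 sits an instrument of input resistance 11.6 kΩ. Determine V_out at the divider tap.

V_out ≈ 2.98 mV

First combine the lower leg with the load: R2 ‖ R_L = 2.879 kΩ.
Then V_out = V_supply · R2'/(R1 + R2') = 15.5 × 2.879/14.98 = 2.979 mV.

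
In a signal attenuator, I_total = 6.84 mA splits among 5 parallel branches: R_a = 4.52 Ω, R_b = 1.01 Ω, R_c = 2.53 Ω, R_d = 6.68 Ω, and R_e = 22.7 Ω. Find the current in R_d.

I ≈ 0.569 mA

Total conductance ΣG = 1/4.52 + 1/1.01 + 1/2.53 + 1/6.68 + 1/22.7 = 1.800 (units of 1/Ω).
Current divider: I(R_d) = I_total · G_k/ΣG = 6.84 × (0.1497/1.800) = 6.84 × 0.08315 = 0.5688 mA.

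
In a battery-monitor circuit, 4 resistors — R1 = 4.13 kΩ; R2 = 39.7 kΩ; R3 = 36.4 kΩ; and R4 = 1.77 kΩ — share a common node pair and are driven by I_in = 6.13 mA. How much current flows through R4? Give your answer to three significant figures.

Conductances: ΣG = 1/4.13 + 1/39.7 + 1/36.4 + 1/1.77 = 0.8598 (1/kΩ).
By the current-divider rule, I = I_in · G_k/ΣG = 6.13 × 0.6571 = 4.028 mA.

I ≈ 4.03 mA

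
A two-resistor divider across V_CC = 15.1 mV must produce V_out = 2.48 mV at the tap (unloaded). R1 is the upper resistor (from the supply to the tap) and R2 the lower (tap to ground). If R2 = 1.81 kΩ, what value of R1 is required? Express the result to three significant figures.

R1 ≈ 9.21 kΩ

V_out/V_CC = R2/(R1+R2) = 0.1642.
So R1 = R2 · (V_CC/V_out − 1) = 1.81 × (15.1/2.48 − 1) = 1.81 × 5.089 = 9.211 kΩ.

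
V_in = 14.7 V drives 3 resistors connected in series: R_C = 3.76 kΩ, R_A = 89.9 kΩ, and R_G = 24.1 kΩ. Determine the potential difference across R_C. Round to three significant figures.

V ≈ 0.469 V

ΣR = 3.76 + 89.9 + 24.1 = 117.8 kΩ.
Voltage divider: V = V_in · (3.760 / 117.8) = 14.7 × 0.03193 = 0.4694 V.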